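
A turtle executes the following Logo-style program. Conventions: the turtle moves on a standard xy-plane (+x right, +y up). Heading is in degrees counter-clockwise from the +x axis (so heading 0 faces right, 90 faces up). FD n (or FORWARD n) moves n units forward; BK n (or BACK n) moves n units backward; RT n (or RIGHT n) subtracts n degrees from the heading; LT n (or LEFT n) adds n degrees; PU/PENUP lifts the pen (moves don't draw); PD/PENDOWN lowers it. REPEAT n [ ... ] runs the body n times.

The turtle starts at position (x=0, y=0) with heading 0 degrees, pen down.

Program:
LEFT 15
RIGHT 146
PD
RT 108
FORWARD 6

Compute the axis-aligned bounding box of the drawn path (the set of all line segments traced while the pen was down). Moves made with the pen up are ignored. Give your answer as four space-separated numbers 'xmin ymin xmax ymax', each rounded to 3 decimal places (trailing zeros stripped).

Answer: -3.09 0 0 5.143

Derivation:
Executing turtle program step by step:
Start: pos=(0,0), heading=0, pen down
LT 15: heading 0 -> 15
RT 146: heading 15 -> 229
PD: pen down
RT 108: heading 229 -> 121
FD 6: (0,0) -> (-3.09,5.143) [heading=121, draw]
Final: pos=(-3.09,5.143), heading=121, 1 segment(s) drawn

Segment endpoints: x in {-3.09, 0}, y in {0, 5.143}
xmin=-3.09, ymin=0, xmax=0, ymax=5.143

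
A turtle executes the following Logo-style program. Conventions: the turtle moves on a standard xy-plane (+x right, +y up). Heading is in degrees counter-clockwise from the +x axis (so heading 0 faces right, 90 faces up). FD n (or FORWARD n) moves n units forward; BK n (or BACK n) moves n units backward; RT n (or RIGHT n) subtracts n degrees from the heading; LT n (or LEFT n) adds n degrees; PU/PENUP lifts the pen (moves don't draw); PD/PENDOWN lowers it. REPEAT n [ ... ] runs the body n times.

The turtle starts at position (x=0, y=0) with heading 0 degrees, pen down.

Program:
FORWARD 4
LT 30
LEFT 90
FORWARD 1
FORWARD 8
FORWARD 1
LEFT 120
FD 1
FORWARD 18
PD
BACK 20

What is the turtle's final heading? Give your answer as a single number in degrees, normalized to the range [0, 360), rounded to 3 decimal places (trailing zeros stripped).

Executing turtle program step by step:
Start: pos=(0,0), heading=0, pen down
FD 4: (0,0) -> (4,0) [heading=0, draw]
LT 30: heading 0 -> 30
LT 90: heading 30 -> 120
FD 1: (4,0) -> (3.5,0.866) [heading=120, draw]
FD 8: (3.5,0.866) -> (-0.5,7.794) [heading=120, draw]
FD 1: (-0.5,7.794) -> (-1,8.66) [heading=120, draw]
LT 120: heading 120 -> 240
FD 1: (-1,8.66) -> (-1.5,7.794) [heading=240, draw]
FD 18: (-1.5,7.794) -> (-10.5,-7.794) [heading=240, draw]
PD: pen down
BK 20: (-10.5,-7.794) -> (-0.5,9.526) [heading=240, draw]
Final: pos=(-0.5,9.526), heading=240, 7 segment(s) drawn

Answer: 240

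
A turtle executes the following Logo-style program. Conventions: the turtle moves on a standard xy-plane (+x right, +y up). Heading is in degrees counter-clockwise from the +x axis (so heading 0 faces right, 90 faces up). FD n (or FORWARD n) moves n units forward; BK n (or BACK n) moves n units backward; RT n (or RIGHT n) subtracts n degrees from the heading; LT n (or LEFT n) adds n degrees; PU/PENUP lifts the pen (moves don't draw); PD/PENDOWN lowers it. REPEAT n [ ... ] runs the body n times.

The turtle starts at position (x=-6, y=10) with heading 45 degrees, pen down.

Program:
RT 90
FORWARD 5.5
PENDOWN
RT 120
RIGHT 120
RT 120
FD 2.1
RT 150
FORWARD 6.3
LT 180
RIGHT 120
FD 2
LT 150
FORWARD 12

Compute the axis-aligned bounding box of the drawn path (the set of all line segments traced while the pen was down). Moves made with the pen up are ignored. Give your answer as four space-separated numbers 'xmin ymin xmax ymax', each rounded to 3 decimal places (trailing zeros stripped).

Answer: -8.126 4.626 3.466 10

Derivation:
Executing turtle program step by step:
Start: pos=(-6,10), heading=45, pen down
RT 90: heading 45 -> 315
FD 5.5: (-6,10) -> (-2.111,6.111) [heading=315, draw]
PD: pen down
RT 120: heading 315 -> 195
RT 120: heading 195 -> 75
RT 120: heading 75 -> 315
FD 2.1: (-2.111,6.111) -> (-0.626,4.626) [heading=315, draw]
RT 150: heading 315 -> 165
FD 6.3: (-0.626,4.626) -> (-6.711,6.257) [heading=165, draw]
LT 180: heading 165 -> 345
RT 120: heading 345 -> 225
FD 2: (-6.711,6.257) -> (-8.126,4.842) [heading=225, draw]
LT 150: heading 225 -> 15
FD 12: (-8.126,4.842) -> (3.466,7.948) [heading=15, draw]
Final: pos=(3.466,7.948), heading=15, 5 segment(s) drawn

Segment endpoints: x in {-8.126, -6.711, -6, -2.111, -0.626, 3.466}, y in {4.626, 4.842, 6.111, 6.257, 7.948, 10}
xmin=-8.126, ymin=4.626, xmax=3.466, ymax=10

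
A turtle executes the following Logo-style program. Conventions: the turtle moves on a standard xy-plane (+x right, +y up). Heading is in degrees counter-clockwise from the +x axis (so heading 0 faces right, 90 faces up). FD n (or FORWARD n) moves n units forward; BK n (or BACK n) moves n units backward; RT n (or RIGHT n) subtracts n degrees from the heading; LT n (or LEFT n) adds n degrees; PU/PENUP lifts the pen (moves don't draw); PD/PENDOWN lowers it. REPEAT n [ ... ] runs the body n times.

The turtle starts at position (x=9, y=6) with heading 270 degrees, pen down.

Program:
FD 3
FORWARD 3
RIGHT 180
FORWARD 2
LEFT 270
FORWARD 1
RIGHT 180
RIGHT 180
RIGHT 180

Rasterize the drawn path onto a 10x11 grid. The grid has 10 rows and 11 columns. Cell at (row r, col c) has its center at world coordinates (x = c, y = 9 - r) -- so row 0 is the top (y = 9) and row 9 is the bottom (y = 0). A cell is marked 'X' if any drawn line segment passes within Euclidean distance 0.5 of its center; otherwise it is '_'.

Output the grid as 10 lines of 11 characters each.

Segment 0: (9,6) -> (9,3)
Segment 1: (9,3) -> (9,0)
Segment 2: (9,0) -> (9,2)
Segment 3: (9,2) -> (10,2)

Answer: ___________
___________
___________
_________X_
_________X_
_________X_
_________X_
_________XX
_________X_
_________X_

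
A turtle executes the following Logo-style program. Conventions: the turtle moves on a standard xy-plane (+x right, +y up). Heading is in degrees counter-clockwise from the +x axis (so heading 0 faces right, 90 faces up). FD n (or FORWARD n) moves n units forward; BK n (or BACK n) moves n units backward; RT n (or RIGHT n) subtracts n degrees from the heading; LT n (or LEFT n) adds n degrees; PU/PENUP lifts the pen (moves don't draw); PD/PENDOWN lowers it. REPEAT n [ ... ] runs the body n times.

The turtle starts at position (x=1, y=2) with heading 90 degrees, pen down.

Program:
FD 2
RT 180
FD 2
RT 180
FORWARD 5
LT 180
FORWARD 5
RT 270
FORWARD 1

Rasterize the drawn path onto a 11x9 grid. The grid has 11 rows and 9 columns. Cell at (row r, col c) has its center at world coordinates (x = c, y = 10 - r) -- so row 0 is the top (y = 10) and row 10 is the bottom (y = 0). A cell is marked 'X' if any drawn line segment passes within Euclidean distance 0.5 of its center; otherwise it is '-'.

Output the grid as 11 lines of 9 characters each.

Answer: ---------
---------
---------
-X-------
-X-------
-X-------
-X-------
-X-------
-XX------
---------
---------

Derivation:
Segment 0: (1,2) -> (1,4)
Segment 1: (1,4) -> (1,2)
Segment 2: (1,2) -> (1,7)
Segment 3: (1,7) -> (1,2)
Segment 4: (1,2) -> (2,2)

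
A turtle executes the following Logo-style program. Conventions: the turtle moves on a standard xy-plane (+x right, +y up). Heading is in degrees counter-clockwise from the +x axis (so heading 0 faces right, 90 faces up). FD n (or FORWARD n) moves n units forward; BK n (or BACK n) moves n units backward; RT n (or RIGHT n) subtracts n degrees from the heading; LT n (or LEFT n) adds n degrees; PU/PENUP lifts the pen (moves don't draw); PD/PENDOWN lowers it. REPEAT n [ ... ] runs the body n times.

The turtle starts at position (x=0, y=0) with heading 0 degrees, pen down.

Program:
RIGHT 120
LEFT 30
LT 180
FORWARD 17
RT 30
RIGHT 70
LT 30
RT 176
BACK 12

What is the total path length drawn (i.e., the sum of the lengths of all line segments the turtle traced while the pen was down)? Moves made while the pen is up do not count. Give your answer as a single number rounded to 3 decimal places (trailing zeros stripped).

Answer: 29

Derivation:
Executing turtle program step by step:
Start: pos=(0,0), heading=0, pen down
RT 120: heading 0 -> 240
LT 30: heading 240 -> 270
LT 180: heading 270 -> 90
FD 17: (0,0) -> (0,17) [heading=90, draw]
RT 30: heading 90 -> 60
RT 70: heading 60 -> 350
LT 30: heading 350 -> 20
RT 176: heading 20 -> 204
BK 12: (0,17) -> (10.963,21.881) [heading=204, draw]
Final: pos=(10.963,21.881), heading=204, 2 segment(s) drawn

Segment lengths:
  seg 1: (0,0) -> (0,17), length = 17
  seg 2: (0,17) -> (10.963,21.881), length = 12
Total = 29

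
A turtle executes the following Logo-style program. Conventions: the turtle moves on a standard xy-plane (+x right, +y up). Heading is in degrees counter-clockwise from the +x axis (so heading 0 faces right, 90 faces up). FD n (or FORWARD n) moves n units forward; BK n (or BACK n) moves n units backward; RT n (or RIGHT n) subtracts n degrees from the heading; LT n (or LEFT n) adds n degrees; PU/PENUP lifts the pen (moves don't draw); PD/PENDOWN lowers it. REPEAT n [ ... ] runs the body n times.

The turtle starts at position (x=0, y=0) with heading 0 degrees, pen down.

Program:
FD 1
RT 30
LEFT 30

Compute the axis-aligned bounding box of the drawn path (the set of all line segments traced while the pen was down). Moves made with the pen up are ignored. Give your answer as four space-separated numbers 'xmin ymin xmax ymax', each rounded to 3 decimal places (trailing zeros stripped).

Answer: 0 0 1 0

Derivation:
Executing turtle program step by step:
Start: pos=(0,0), heading=0, pen down
FD 1: (0,0) -> (1,0) [heading=0, draw]
RT 30: heading 0 -> 330
LT 30: heading 330 -> 0
Final: pos=(1,0), heading=0, 1 segment(s) drawn

Segment endpoints: x in {0, 1}, y in {0}
xmin=0, ymin=0, xmax=1, ymax=0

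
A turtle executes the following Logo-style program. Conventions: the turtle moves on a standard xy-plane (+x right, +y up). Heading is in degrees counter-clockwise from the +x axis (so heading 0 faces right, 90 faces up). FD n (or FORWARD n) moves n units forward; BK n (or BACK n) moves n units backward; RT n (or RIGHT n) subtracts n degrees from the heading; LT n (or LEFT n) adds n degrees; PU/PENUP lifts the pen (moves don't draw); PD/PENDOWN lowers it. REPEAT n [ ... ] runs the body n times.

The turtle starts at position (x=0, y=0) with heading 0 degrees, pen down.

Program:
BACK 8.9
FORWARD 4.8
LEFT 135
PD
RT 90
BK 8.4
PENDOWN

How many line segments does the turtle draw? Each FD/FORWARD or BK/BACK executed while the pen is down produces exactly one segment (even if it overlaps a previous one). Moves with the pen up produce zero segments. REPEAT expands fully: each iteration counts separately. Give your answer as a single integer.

Answer: 3

Derivation:
Executing turtle program step by step:
Start: pos=(0,0), heading=0, pen down
BK 8.9: (0,0) -> (-8.9,0) [heading=0, draw]
FD 4.8: (-8.9,0) -> (-4.1,0) [heading=0, draw]
LT 135: heading 0 -> 135
PD: pen down
RT 90: heading 135 -> 45
BK 8.4: (-4.1,0) -> (-10.04,-5.94) [heading=45, draw]
PD: pen down
Final: pos=(-10.04,-5.94), heading=45, 3 segment(s) drawn
Segments drawn: 3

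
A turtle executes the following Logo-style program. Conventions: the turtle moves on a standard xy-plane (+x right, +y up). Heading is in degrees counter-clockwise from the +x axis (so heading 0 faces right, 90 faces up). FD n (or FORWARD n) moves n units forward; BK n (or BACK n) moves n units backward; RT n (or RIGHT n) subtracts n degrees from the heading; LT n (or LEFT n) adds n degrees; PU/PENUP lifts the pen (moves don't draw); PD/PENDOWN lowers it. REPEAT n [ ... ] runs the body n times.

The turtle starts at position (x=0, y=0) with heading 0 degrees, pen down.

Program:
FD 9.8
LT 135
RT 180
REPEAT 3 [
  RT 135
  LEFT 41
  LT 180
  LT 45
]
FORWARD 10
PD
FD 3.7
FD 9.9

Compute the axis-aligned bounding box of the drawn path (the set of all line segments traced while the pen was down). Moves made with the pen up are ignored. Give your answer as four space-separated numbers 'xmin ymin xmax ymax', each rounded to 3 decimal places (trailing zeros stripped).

Answer: 0 -4.907 32.884 0

Derivation:
Executing turtle program step by step:
Start: pos=(0,0), heading=0, pen down
FD 9.8: (0,0) -> (9.8,0) [heading=0, draw]
LT 135: heading 0 -> 135
RT 180: heading 135 -> 315
REPEAT 3 [
  -- iteration 1/3 --
  RT 135: heading 315 -> 180
  LT 41: heading 180 -> 221
  LT 180: heading 221 -> 41
  LT 45: heading 41 -> 86
  -- iteration 2/3 --
  RT 135: heading 86 -> 311
  LT 41: heading 311 -> 352
  LT 180: heading 352 -> 172
  LT 45: heading 172 -> 217
  -- iteration 3/3 --
  RT 135: heading 217 -> 82
  LT 41: heading 82 -> 123
  LT 180: heading 123 -> 303
  LT 45: heading 303 -> 348
]
FD 10: (9.8,0) -> (19.581,-2.079) [heading=348, draw]
PD: pen down
FD 3.7: (19.581,-2.079) -> (23.201,-2.848) [heading=348, draw]
FD 9.9: (23.201,-2.848) -> (32.884,-4.907) [heading=348, draw]
Final: pos=(32.884,-4.907), heading=348, 4 segment(s) drawn

Segment endpoints: x in {0, 9.8, 19.581, 23.201, 32.884}, y in {-4.907, -2.848, -2.079, 0}
xmin=0, ymin=-4.907, xmax=32.884, ymax=0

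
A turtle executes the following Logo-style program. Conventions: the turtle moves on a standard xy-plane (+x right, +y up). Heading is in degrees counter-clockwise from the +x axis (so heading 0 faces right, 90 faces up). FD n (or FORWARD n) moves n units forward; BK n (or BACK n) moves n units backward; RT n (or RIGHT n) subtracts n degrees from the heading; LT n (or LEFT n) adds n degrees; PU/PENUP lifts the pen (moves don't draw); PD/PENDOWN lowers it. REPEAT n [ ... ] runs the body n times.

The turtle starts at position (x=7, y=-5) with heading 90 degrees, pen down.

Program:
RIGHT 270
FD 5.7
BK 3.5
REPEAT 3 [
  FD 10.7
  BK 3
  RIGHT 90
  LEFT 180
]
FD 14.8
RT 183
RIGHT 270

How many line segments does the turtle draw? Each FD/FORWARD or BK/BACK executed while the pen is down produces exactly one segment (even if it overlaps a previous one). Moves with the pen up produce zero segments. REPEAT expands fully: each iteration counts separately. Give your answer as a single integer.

Answer: 9

Derivation:
Executing turtle program step by step:
Start: pos=(7,-5), heading=90, pen down
RT 270: heading 90 -> 180
FD 5.7: (7,-5) -> (1.3,-5) [heading=180, draw]
BK 3.5: (1.3,-5) -> (4.8,-5) [heading=180, draw]
REPEAT 3 [
  -- iteration 1/3 --
  FD 10.7: (4.8,-5) -> (-5.9,-5) [heading=180, draw]
  BK 3: (-5.9,-5) -> (-2.9,-5) [heading=180, draw]
  RT 90: heading 180 -> 90
  LT 180: heading 90 -> 270
  -- iteration 2/3 --
  FD 10.7: (-2.9,-5) -> (-2.9,-15.7) [heading=270, draw]
  BK 3: (-2.9,-15.7) -> (-2.9,-12.7) [heading=270, draw]
  RT 90: heading 270 -> 180
  LT 180: heading 180 -> 0
  -- iteration 3/3 --
  FD 10.7: (-2.9,-12.7) -> (7.8,-12.7) [heading=0, draw]
  BK 3: (7.8,-12.7) -> (4.8,-12.7) [heading=0, draw]
  RT 90: heading 0 -> 270
  LT 180: heading 270 -> 90
]
FD 14.8: (4.8,-12.7) -> (4.8,2.1) [heading=90, draw]
RT 183: heading 90 -> 267
RT 270: heading 267 -> 357
Final: pos=(4.8,2.1), heading=357, 9 segment(s) drawn
Segments drawn: 9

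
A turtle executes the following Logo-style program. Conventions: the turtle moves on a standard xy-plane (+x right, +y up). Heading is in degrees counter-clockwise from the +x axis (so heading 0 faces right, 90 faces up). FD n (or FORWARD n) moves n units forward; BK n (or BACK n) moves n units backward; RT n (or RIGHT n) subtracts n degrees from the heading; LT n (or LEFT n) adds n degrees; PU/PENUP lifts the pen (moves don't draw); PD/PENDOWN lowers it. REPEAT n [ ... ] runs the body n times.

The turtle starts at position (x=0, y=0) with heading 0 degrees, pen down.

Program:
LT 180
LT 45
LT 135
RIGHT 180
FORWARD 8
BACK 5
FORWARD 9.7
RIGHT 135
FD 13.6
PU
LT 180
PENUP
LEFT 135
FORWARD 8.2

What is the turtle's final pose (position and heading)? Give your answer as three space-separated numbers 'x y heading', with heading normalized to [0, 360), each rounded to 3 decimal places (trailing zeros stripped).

Answer: 5.117 9.617 0

Derivation:
Executing turtle program step by step:
Start: pos=(0,0), heading=0, pen down
LT 180: heading 0 -> 180
LT 45: heading 180 -> 225
LT 135: heading 225 -> 0
RT 180: heading 0 -> 180
FD 8: (0,0) -> (-8,0) [heading=180, draw]
BK 5: (-8,0) -> (-3,0) [heading=180, draw]
FD 9.7: (-3,0) -> (-12.7,0) [heading=180, draw]
RT 135: heading 180 -> 45
FD 13.6: (-12.7,0) -> (-3.083,9.617) [heading=45, draw]
PU: pen up
LT 180: heading 45 -> 225
PU: pen up
LT 135: heading 225 -> 0
FD 8.2: (-3.083,9.617) -> (5.117,9.617) [heading=0, move]
Final: pos=(5.117,9.617), heading=0, 4 segment(s) drawn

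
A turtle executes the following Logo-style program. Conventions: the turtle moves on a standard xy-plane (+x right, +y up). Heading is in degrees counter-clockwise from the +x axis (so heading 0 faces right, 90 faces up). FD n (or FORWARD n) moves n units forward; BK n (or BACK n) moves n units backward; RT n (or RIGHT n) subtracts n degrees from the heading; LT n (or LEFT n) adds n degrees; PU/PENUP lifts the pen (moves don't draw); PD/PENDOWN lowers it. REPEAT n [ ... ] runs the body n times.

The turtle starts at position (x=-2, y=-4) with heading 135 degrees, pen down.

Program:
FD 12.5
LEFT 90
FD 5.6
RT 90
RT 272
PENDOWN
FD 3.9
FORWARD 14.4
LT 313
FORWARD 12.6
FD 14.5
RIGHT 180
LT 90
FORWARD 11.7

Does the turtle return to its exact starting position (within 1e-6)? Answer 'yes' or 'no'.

Executing turtle program step by step:
Start: pos=(-2,-4), heading=135, pen down
FD 12.5: (-2,-4) -> (-10.839,4.839) [heading=135, draw]
LT 90: heading 135 -> 225
FD 5.6: (-10.839,4.839) -> (-14.799,0.879) [heading=225, draw]
RT 90: heading 225 -> 135
RT 272: heading 135 -> 223
PD: pen down
FD 3.9: (-14.799,0.879) -> (-17.651,-1.781) [heading=223, draw]
FD 14.4: (-17.651,-1.781) -> (-28.182,-11.602) [heading=223, draw]
LT 313: heading 223 -> 176
FD 12.6: (-28.182,-11.602) -> (-40.752,-10.723) [heading=176, draw]
FD 14.5: (-40.752,-10.723) -> (-55.216,-9.711) [heading=176, draw]
RT 180: heading 176 -> 356
LT 90: heading 356 -> 86
FD 11.7: (-55.216,-9.711) -> (-54.4,1.96) [heading=86, draw]
Final: pos=(-54.4,1.96), heading=86, 7 segment(s) drawn

Start position: (-2, -4)
Final position: (-54.4, 1.96)
Distance = 52.738; >= 1e-6 -> NOT closed

Answer: no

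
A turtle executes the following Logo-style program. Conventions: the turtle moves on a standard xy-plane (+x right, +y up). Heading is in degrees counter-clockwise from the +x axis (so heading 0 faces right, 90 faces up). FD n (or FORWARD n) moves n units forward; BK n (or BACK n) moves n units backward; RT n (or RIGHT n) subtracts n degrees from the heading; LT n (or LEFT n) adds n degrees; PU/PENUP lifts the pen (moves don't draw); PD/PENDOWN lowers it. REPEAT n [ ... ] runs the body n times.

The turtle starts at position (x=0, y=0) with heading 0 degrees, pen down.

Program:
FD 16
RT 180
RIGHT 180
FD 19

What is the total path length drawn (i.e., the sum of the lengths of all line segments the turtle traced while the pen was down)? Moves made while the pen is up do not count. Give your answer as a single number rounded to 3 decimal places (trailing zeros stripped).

Answer: 35

Derivation:
Executing turtle program step by step:
Start: pos=(0,0), heading=0, pen down
FD 16: (0,0) -> (16,0) [heading=0, draw]
RT 180: heading 0 -> 180
RT 180: heading 180 -> 0
FD 19: (16,0) -> (35,0) [heading=0, draw]
Final: pos=(35,0), heading=0, 2 segment(s) drawn

Segment lengths:
  seg 1: (0,0) -> (16,0), length = 16
  seg 2: (16,0) -> (35,0), length = 19
Total = 35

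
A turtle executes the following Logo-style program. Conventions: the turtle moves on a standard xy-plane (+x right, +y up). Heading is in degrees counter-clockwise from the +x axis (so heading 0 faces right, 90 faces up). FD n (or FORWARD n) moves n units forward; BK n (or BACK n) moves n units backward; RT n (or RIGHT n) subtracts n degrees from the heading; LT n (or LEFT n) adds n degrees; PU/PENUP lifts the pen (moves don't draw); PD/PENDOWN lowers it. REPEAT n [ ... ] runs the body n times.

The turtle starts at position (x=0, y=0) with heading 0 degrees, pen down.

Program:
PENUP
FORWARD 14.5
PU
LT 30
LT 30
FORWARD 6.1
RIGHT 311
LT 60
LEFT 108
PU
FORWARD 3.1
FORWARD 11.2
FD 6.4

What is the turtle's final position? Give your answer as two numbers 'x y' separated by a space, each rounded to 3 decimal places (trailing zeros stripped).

Executing turtle program step by step:
Start: pos=(0,0), heading=0, pen down
PU: pen up
FD 14.5: (0,0) -> (14.5,0) [heading=0, move]
PU: pen up
LT 30: heading 0 -> 30
LT 30: heading 30 -> 60
FD 6.1: (14.5,0) -> (17.55,5.283) [heading=60, move]
RT 311: heading 60 -> 109
LT 60: heading 109 -> 169
LT 108: heading 169 -> 277
PU: pen up
FD 3.1: (17.55,5.283) -> (17.928,2.206) [heading=277, move]
FD 11.2: (17.928,2.206) -> (19.293,-8.911) [heading=277, move]
FD 6.4: (19.293,-8.911) -> (20.073,-15.263) [heading=277, move]
Final: pos=(20.073,-15.263), heading=277, 0 segment(s) drawn

Answer: 20.073 -15.263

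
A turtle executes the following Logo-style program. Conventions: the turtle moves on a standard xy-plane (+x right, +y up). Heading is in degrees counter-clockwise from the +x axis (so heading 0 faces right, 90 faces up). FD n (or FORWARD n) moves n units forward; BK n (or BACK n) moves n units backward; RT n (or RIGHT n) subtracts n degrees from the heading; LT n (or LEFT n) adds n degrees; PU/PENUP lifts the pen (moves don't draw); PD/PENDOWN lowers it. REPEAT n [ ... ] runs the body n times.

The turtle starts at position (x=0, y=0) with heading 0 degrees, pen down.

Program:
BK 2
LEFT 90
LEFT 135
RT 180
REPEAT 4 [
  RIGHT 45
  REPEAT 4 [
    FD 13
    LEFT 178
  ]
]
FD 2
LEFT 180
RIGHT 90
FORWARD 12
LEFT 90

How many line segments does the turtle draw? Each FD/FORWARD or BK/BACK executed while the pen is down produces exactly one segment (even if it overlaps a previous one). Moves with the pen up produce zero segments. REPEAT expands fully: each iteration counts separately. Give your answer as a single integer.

Answer: 19

Derivation:
Executing turtle program step by step:
Start: pos=(0,0), heading=0, pen down
BK 2: (0,0) -> (-2,0) [heading=0, draw]
LT 90: heading 0 -> 90
LT 135: heading 90 -> 225
RT 180: heading 225 -> 45
REPEAT 4 [
  -- iteration 1/4 --
  RT 45: heading 45 -> 0
  REPEAT 4 [
    -- iteration 1/4 --
    FD 13: (-2,0) -> (11,0) [heading=0, draw]
    LT 178: heading 0 -> 178
    -- iteration 2/4 --
    FD 13: (11,0) -> (-1.992,0.454) [heading=178, draw]
    LT 178: heading 178 -> 356
    -- iteration 3/4 --
    FD 13: (-1.992,0.454) -> (10.976,-0.453) [heading=356, draw]
    LT 178: heading 356 -> 174
    -- iteration 4/4 --
    FD 13: (10.976,-0.453) -> (-1.953,0.906) [heading=174, draw]
    LT 178: heading 174 -> 352
  ]
  -- iteration 2/4 --
  RT 45: heading 352 -> 307
  REPEAT 4 [
    -- iteration 1/4 --
    FD 13: (-1.953,0.906) -> (5.871,-9.477) [heading=307, draw]
    LT 178: heading 307 -> 125
    -- iteration 2/4 --
    FD 13: (5.871,-9.477) -> (-1.585,1.172) [heading=125, draw]
    LT 178: heading 125 -> 303
    -- iteration 3/4 --
    FD 13: (-1.585,1.172) -> (5.495,-9.73) [heading=303, draw]
    LT 178: heading 303 -> 121
    -- iteration 4/4 --
    FD 13: (5.495,-9.73) -> (-1.201,1.413) [heading=121, draw]
    LT 178: heading 121 -> 299
  ]
  -- iteration 3/4 --
  RT 45: heading 299 -> 254
  REPEAT 4 [
    -- iteration 1/4 --
    FD 13: (-1.201,1.413) -> (-4.784,-11.084) [heading=254, draw]
    LT 178: heading 254 -> 72
    -- iteration 2/4 --
    FD 13: (-4.784,-11.084) -> (-0.767,1.28) [heading=72, draw]
    LT 178: heading 72 -> 250
    -- iteration 3/4 --
    FD 13: (-0.767,1.28) -> (-5.213,-10.936) [heading=250, draw]
    LT 178: heading 250 -> 68
    -- iteration 4/4 --
    FD 13: (-5.213,-10.936) -> (-0.343,1.118) [heading=68, draw]
    LT 178: heading 68 -> 246
  ]
  -- iteration 4/4 --
  RT 45: heading 246 -> 201
  REPEAT 4 [
    -- iteration 1/4 --
    FD 13: (-0.343,1.118) -> (-12.48,-3.541) [heading=201, draw]
    LT 178: heading 201 -> 19
    -- iteration 2/4 --
    FD 13: (-12.48,-3.541) -> (-0.188,0.691) [heading=19, draw]
    LT 178: heading 19 -> 197
    -- iteration 3/4 --
    FD 13: (-0.188,0.691) -> (-12.62,-3.11) [heading=197, draw]
    LT 178: heading 197 -> 15
    -- iteration 4/4 --
    FD 13: (-12.62,-3.11) -> (-0.063,0.255) [heading=15, draw]
    LT 178: heading 15 -> 193
  ]
]
FD 2: (-0.063,0.255) -> (-2.012,-0.195) [heading=193, draw]
LT 180: heading 193 -> 13
RT 90: heading 13 -> 283
FD 12: (-2.012,-0.195) -> (0.688,-11.887) [heading=283, draw]
LT 90: heading 283 -> 13
Final: pos=(0.688,-11.887), heading=13, 19 segment(s) drawn
Segments drawn: 19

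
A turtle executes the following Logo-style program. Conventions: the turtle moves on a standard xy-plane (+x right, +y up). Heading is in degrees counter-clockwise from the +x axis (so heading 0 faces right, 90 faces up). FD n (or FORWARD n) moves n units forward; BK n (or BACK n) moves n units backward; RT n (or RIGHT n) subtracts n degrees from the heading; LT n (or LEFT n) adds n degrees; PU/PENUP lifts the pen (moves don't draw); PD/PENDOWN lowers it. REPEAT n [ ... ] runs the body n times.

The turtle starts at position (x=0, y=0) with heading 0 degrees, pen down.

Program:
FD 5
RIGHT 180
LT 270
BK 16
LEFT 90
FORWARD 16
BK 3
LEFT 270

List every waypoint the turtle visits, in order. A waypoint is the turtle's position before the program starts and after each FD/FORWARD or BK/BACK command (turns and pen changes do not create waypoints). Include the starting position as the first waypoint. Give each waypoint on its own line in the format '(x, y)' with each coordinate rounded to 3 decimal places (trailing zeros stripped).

Answer: (0, 0)
(5, 0)
(5, -16)
(-11, -16)
(-8, -16)

Derivation:
Executing turtle program step by step:
Start: pos=(0,0), heading=0, pen down
FD 5: (0,0) -> (5,0) [heading=0, draw]
RT 180: heading 0 -> 180
LT 270: heading 180 -> 90
BK 16: (5,0) -> (5,-16) [heading=90, draw]
LT 90: heading 90 -> 180
FD 16: (5,-16) -> (-11,-16) [heading=180, draw]
BK 3: (-11,-16) -> (-8,-16) [heading=180, draw]
LT 270: heading 180 -> 90
Final: pos=(-8,-16), heading=90, 4 segment(s) drawn
Waypoints (5 total):
(0, 0)
(5, 0)
(5, -16)
(-11, -16)
(-8, -16)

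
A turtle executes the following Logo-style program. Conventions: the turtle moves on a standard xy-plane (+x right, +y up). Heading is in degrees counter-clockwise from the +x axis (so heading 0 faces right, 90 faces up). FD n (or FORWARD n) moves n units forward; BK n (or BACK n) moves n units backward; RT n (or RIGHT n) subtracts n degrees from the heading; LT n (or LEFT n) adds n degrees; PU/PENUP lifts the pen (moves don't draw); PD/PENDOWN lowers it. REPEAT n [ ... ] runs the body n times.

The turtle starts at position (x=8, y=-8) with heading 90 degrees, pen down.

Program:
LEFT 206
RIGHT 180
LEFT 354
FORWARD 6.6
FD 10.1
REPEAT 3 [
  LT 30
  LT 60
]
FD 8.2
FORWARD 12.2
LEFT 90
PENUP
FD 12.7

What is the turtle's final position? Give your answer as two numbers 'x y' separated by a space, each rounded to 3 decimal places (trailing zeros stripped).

Answer: 17.114 26.604

Derivation:
Executing turtle program step by step:
Start: pos=(8,-8), heading=90, pen down
LT 206: heading 90 -> 296
RT 180: heading 296 -> 116
LT 354: heading 116 -> 110
FD 6.6: (8,-8) -> (5.743,-1.798) [heading=110, draw]
FD 10.1: (5.743,-1.798) -> (2.288,7.693) [heading=110, draw]
REPEAT 3 [
  -- iteration 1/3 --
  LT 30: heading 110 -> 140
  LT 60: heading 140 -> 200
  -- iteration 2/3 --
  LT 30: heading 200 -> 230
  LT 60: heading 230 -> 290
  -- iteration 3/3 --
  LT 30: heading 290 -> 320
  LT 60: heading 320 -> 20
]
FD 8.2: (2.288,7.693) -> (9.994,10.497) [heading=20, draw]
FD 12.2: (9.994,10.497) -> (21.458,14.67) [heading=20, draw]
LT 90: heading 20 -> 110
PU: pen up
FD 12.7: (21.458,14.67) -> (17.114,26.604) [heading=110, move]
Final: pos=(17.114,26.604), heading=110, 4 segment(s) drawn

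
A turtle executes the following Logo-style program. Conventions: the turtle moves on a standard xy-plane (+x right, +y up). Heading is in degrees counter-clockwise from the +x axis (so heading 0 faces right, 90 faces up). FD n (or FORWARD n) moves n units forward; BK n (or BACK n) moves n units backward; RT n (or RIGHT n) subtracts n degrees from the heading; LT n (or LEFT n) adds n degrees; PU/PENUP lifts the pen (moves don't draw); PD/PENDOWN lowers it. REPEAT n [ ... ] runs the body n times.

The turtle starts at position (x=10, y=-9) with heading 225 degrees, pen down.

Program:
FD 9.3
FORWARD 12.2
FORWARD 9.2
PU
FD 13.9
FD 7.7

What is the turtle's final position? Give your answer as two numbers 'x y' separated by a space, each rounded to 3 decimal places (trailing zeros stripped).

Answer: -26.982 -45.982

Derivation:
Executing turtle program step by step:
Start: pos=(10,-9), heading=225, pen down
FD 9.3: (10,-9) -> (3.424,-15.576) [heading=225, draw]
FD 12.2: (3.424,-15.576) -> (-5.203,-24.203) [heading=225, draw]
FD 9.2: (-5.203,-24.203) -> (-11.708,-30.708) [heading=225, draw]
PU: pen up
FD 13.9: (-11.708,-30.708) -> (-21.537,-40.537) [heading=225, move]
FD 7.7: (-21.537,-40.537) -> (-26.982,-45.982) [heading=225, move]
Final: pos=(-26.982,-45.982), heading=225, 3 segment(s) drawn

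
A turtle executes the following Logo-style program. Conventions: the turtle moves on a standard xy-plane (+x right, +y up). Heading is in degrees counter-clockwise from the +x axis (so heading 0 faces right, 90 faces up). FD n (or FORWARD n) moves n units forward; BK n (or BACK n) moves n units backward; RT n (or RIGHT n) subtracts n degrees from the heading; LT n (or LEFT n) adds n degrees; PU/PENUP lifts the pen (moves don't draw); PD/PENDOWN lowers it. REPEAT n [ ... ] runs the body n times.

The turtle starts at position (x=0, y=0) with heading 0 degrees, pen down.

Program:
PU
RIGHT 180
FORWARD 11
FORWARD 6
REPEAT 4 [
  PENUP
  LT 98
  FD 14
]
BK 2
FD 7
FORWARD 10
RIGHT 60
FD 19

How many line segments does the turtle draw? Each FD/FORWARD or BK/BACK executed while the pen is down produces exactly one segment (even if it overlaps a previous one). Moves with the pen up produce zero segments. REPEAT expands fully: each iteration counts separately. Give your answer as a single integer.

Answer: 0

Derivation:
Executing turtle program step by step:
Start: pos=(0,0), heading=0, pen down
PU: pen up
RT 180: heading 0 -> 180
FD 11: (0,0) -> (-11,0) [heading=180, move]
FD 6: (-11,0) -> (-17,0) [heading=180, move]
REPEAT 4 [
  -- iteration 1/4 --
  PU: pen up
  LT 98: heading 180 -> 278
  FD 14: (-17,0) -> (-15.052,-13.864) [heading=278, move]
  -- iteration 2/4 --
  PU: pen up
  LT 98: heading 278 -> 16
  FD 14: (-15.052,-13.864) -> (-1.594,-10.005) [heading=16, move]
  -- iteration 3/4 --
  PU: pen up
  LT 98: heading 16 -> 114
  FD 14: (-1.594,-10.005) -> (-7.288,2.785) [heading=114, move]
  -- iteration 4/4 --
  PU: pen up
  LT 98: heading 114 -> 212
  FD 14: (-7.288,2.785) -> (-19.161,-4.634) [heading=212, move]
]
BK 2: (-19.161,-4.634) -> (-17.465,-3.574) [heading=212, move]
FD 7: (-17.465,-3.574) -> (-23.401,-7.284) [heading=212, move]
FD 10: (-23.401,-7.284) -> (-31.882,-12.583) [heading=212, move]
RT 60: heading 212 -> 152
FD 19: (-31.882,-12.583) -> (-48.658,-3.663) [heading=152, move]
Final: pos=(-48.658,-3.663), heading=152, 0 segment(s) drawn
Segments drawn: 0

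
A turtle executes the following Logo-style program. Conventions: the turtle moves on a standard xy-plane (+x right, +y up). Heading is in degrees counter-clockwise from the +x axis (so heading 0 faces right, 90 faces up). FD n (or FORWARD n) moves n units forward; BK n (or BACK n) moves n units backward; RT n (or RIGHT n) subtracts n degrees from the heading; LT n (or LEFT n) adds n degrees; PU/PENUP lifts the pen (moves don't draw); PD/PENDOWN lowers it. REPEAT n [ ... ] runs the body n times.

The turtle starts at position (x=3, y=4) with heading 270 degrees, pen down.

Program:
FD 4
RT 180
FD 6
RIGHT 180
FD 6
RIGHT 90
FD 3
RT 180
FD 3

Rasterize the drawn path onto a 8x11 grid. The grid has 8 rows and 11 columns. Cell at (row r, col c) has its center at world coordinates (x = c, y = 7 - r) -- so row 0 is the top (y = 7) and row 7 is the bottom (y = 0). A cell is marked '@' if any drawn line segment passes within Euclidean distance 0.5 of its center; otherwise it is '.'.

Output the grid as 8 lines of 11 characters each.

Segment 0: (3,4) -> (3,0)
Segment 1: (3,0) -> (3,6)
Segment 2: (3,6) -> (3,0)
Segment 3: (3,0) -> (0,-0)
Segment 4: (0,-0) -> (3,0)

Answer: ...........
...@.......
...@.......
...@.......
...@.......
...@.......
...@.......
@@@@.......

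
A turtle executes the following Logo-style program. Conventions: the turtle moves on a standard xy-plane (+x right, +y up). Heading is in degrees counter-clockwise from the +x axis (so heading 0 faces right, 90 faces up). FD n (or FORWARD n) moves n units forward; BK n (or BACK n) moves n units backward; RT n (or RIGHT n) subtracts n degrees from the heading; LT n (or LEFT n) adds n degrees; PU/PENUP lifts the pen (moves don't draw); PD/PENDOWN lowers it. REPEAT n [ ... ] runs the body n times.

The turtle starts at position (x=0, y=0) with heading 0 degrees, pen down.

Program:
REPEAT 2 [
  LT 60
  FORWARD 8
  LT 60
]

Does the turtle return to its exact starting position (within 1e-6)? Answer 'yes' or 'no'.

Answer: no

Derivation:
Executing turtle program step by step:
Start: pos=(0,0), heading=0, pen down
REPEAT 2 [
  -- iteration 1/2 --
  LT 60: heading 0 -> 60
  FD 8: (0,0) -> (4,6.928) [heading=60, draw]
  LT 60: heading 60 -> 120
  -- iteration 2/2 --
  LT 60: heading 120 -> 180
  FD 8: (4,6.928) -> (-4,6.928) [heading=180, draw]
  LT 60: heading 180 -> 240
]
Final: pos=(-4,6.928), heading=240, 2 segment(s) drawn

Start position: (0, 0)
Final position: (-4, 6.928)
Distance = 8; >= 1e-6 -> NOT closed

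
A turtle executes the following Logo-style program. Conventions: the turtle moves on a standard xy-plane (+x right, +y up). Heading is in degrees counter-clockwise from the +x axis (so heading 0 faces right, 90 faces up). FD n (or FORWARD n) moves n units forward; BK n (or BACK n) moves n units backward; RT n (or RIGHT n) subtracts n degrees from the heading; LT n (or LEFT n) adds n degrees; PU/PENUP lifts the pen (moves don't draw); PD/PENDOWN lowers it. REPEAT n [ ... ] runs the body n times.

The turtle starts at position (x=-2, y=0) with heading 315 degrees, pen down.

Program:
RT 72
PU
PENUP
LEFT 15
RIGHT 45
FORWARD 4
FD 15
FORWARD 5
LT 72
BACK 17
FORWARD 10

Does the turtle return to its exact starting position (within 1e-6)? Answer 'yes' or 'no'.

Executing turtle program step by step:
Start: pos=(-2,0), heading=315, pen down
RT 72: heading 315 -> 243
PU: pen up
PU: pen up
LT 15: heading 243 -> 258
RT 45: heading 258 -> 213
FD 4: (-2,0) -> (-5.355,-2.179) [heading=213, move]
FD 15: (-5.355,-2.179) -> (-17.935,-10.348) [heading=213, move]
FD 5: (-17.935,-10.348) -> (-22.128,-13.071) [heading=213, move]
LT 72: heading 213 -> 285
BK 17: (-22.128,-13.071) -> (-26.528,3.349) [heading=285, move]
FD 10: (-26.528,3.349) -> (-23.94,-6.31) [heading=285, move]
Final: pos=(-23.94,-6.31), heading=285, 0 segment(s) drawn

Start position: (-2, 0)
Final position: (-23.94, -6.31)
Distance = 22.829; >= 1e-6 -> NOT closed

Answer: no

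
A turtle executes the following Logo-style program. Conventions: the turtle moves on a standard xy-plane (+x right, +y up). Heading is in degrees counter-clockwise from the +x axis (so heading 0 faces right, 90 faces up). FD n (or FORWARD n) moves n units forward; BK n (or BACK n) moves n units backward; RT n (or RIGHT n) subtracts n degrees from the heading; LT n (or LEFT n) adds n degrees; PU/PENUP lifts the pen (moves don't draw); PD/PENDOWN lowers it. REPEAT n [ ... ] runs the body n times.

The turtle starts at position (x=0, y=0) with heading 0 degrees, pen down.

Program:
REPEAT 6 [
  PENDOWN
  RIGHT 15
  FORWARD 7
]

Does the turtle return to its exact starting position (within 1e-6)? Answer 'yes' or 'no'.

Answer: no

Derivation:
Executing turtle program step by step:
Start: pos=(0,0), heading=0, pen down
REPEAT 6 [
  -- iteration 1/6 --
  PD: pen down
  RT 15: heading 0 -> 345
  FD 7: (0,0) -> (6.761,-1.812) [heading=345, draw]
  -- iteration 2/6 --
  PD: pen down
  RT 15: heading 345 -> 330
  FD 7: (6.761,-1.812) -> (12.824,-5.312) [heading=330, draw]
  -- iteration 3/6 --
  PD: pen down
  RT 15: heading 330 -> 315
  FD 7: (12.824,-5.312) -> (17.773,-10.261) [heading=315, draw]
  -- iteration 4/6 --
  PD: pen down
  RT 15: heading 315 -> 300
  FD 7: (17.773,-10.261) -> (21.273,-16.324) [heading=300, draw]
  -- iteration 5/6 --
  PD: pen down
  RT 15: heading 300 -> 285
  FD 7: (21.273,-16.324) -> (23.085,-23.085) [heading=285, draw]
  -- iteration 6/6 --
  PD: pen down
  RT 15: heading 285 -> 270
  FD 7: (23.085,-23.085) -> (23.085,-30.085) [heading=270, draw]
]
Final: pos=(23.085,-30.085), heading=270, 6 segment(s) drawn

Start position: (0, 0)
Final position: (23.085, -30.085)
Distance = 37.921; >= 1e-6 -> NOT closed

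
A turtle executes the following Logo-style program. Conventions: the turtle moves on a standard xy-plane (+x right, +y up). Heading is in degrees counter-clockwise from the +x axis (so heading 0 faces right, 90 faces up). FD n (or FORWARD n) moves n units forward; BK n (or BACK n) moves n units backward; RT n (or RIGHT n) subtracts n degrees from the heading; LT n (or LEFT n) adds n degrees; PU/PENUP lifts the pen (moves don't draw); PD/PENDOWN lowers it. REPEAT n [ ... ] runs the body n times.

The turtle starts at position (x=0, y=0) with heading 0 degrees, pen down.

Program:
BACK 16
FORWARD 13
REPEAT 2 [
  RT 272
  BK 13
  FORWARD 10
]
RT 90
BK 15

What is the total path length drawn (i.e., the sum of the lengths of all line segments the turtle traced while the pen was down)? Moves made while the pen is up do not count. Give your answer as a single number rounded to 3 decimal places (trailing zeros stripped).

Answer: 90

Derivation:
Executing turtle program step by step:
Start: pos=(0,0), heading=0, pen down
BK 16: (0,0) -> (-16,0) [heading=0, draw]
FD 13: (-16,0) -> (-3,0) [heading=0, draw]
REPEAT 2 [
  -- iteration 1/2 --
  RT 272: heading 0 -> 88
  BK 13: (-3,0) -> (-3.454,-12.992) [heading=88, draw]
  FD 10: (-3.454,-12.992) -> (-3.105,-2.998) [heading=88, draw]
  -- iteration 2/2 --
  RT 272: heading 88 -> 176
  BK 13: (-3.105,-2.998) -> (9.864,-3.905) [heading=176, draw]
  FD 10: (9.864,-3.905) -> (-0.112,-3.207) [heading=176, draw]
]
RT 90: heading 176 -> 86
BK 15: (-0.112,-3.207) -> (-1.158,-18.171) [heading=86, draw]
Final: pos=(-1.158,-18.171), heading=86, 7 segment(s) drawn

Segment lengths:
  seg 1: (0,0) -> (-16,0), length = 16
  seg 2: (-16,0) -> (-3,0), length = 13
  seg 3: (-3,0) -> (-3.454,-12.992), length = 13
  seg 4: (-3.454,-12.992) -> (-3.105,-2.998), length = 10
  seg 5: (-3.105,-2.998) -> (9.864,-3.905), length = 13
  seg 6: (9.864,-3.905) -> (-0.112,-3.207), length = 10
  seg 7: (-0.112,-3.207) -> (-1.158,-18.171), length = 15
Total = 90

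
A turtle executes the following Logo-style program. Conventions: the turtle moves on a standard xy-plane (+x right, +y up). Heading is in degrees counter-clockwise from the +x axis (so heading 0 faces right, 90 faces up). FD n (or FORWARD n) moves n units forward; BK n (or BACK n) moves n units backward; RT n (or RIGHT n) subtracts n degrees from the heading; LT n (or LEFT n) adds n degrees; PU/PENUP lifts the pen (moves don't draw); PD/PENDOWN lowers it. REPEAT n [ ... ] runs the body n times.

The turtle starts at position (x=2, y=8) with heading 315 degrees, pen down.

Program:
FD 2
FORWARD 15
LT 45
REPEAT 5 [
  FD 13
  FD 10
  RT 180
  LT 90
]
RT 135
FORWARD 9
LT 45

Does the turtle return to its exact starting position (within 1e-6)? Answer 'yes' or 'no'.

Answer: no

Derivation:
Executing turtle program step by step:
Start: pos=(2,8), heading=315, pen down
FD 2: (2,8) -> (3.414,6.586) [heading=315, draw]
FD 15: (3.414,6.586) -> (14.021,-4.021) [heading=315, draw]
LT 45: heading 315 -> 0
REPEAT 5 [
  -- iteration 1/5 --
  FD 13: (14.021,-4.021) -> (27.021,-4.021) [heading=0, draw]
  FD 10: (27.021,-4.021) -> (37.021,-4.021) [heading=0, draw]
  RT 180: heading 0 -> 180
  LT 90: heading 180 -> 270
  -- iteration 2/5 --
  FD 13: (37.021,-4.021) -> (37.021,-17.021) [heading=270, draw]
  FD 10: (37.021,-17.021) -> (37.021,-27.021) [heading=270, draw]
  RT 180: heading 270 -> 90
  LT 90: heading 90 -> 180
  -- iteration 3/5 --
  FD 13: (37.021,-27.021) -> (24.021,-27.021) [heading=180, draw]
  FD 10: (24.021,-27.021) -> (14.021,-27.021) [heading=180, draw]
  RT 180: heading 180 -> 0
  LT 90: heading 0 -> 90
  -- iteration 4/5 --
  FD 13: (14.021,-27.021) -> (14.021,-14.021) [heading=90, draw]
  FD 10: (14.021,-14.021) -> (14.021,-4.021) [heading=90, draw]
  RT 180: heading 90 -> 270
  LT 90: heading 270 -> 0
  -- iteration 5/5 --
  FD 13: (14.021,-4.021) -> (27.021,-4.021) [heading=0, draw]
  FD 10: (27.021,-4.021) -> (37.021,-4.021) [heading=0, draw]
  RT 180: heading 0 -> 180
  LT 90: heading 180 -> 270
]
RT 135: heading 270 -> 135
FD 9: (37.021,-4.021) -> (30.657,2.343) [heading=135, draw]
LT 45: heading 135 -> 180
Final: pos=(30.657,2.343), heading=180, 13 segment(s) drawn

Start position: (2, 8)
Final position: (30.657, 2.343)
Distance = 29.21; >= 1e-6 -> NOT closed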